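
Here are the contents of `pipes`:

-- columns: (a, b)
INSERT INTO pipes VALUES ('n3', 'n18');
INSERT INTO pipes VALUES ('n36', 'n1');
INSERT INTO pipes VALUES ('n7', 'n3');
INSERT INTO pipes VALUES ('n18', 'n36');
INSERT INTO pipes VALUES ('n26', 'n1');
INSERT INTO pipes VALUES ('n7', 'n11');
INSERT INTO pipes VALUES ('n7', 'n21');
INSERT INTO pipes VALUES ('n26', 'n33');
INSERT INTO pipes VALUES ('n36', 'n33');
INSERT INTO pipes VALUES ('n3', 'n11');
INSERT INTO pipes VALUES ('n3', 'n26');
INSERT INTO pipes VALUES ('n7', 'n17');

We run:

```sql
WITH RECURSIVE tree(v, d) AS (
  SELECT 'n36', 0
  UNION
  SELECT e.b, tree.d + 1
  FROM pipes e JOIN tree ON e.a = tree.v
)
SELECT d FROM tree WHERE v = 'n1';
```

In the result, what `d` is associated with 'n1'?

Base: (n36, d=0).
Iteration 1: edges from {n36} -> (n1, d=1), (n33, d=1).
Iteration 2: no outgoing edges from {n1,n33}; recursion stops.

1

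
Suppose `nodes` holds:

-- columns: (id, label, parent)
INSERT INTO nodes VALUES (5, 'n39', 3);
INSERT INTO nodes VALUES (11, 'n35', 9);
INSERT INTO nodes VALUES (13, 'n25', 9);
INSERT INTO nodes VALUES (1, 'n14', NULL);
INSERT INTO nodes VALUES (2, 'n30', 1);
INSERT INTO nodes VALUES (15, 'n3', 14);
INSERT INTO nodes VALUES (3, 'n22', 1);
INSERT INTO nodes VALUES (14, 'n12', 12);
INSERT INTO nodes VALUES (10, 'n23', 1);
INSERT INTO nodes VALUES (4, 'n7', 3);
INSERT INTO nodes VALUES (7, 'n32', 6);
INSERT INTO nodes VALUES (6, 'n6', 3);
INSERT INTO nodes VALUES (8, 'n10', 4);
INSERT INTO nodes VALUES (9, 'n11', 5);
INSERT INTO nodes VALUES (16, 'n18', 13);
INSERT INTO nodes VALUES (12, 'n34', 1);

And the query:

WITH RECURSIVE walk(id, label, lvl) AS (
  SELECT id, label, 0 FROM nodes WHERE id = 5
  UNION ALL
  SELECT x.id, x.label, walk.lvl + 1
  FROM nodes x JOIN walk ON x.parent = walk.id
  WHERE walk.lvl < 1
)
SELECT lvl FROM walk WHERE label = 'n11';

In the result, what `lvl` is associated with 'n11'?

Base: id=5 (n39) at lvl 0.
Iteration 1: rows with parent in {5} -> n11 (id 9, lvl 1).
Iteration 2: lvl < 1 fails for all current rows; recursion stops.

1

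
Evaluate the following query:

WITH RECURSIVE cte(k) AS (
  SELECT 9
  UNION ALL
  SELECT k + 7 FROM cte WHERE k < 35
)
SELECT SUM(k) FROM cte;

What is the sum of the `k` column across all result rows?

115

Base: k=9.
Iteration 1: 9 < 35 holds -> k = 9 + 7 = 16.
Iteration 2: 16 < 35 holds -> k = 16 + 7 = 23.
Iteration 3: 23 < 35 holds -> k = 23 + 7 = 30.
Iteration 4: 30 < 35 holds -> k = 30 + 7 = 37.
Iteration 5: 37 < 35 fails; recursion stops.
SUM(k) = 9 + 16 + 23 + 30 + 37 = 115.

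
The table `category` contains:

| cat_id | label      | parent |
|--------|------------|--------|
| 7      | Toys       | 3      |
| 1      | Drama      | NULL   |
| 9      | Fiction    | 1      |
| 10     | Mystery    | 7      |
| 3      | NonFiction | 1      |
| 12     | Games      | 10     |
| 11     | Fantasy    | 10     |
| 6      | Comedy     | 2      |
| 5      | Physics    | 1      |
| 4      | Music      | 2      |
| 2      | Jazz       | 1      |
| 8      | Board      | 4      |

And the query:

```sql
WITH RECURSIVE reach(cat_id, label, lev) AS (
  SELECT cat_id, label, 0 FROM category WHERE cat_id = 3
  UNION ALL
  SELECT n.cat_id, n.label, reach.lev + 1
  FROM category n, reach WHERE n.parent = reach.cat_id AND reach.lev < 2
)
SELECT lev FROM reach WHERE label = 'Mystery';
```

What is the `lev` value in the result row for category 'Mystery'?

2

Base: cat_id=3 (NonFiction) at lev 0.
Iteration 1: rows with parent in {3} -> Toys (id 7, lev 1).
Iteration 2: rows with parent in {7} -> Mystery (id 10, lev 2).
Iteration 3: lev < 2 fails for all current rows; recursion stops.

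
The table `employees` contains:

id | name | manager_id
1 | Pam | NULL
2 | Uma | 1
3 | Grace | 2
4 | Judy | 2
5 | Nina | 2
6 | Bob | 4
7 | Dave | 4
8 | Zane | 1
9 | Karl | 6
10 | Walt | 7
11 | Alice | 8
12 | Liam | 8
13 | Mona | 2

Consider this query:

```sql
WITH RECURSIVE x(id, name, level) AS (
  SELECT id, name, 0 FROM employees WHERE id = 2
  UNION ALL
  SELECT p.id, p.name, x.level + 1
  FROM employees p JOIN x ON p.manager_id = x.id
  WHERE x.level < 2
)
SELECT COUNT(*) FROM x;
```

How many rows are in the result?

7

Base: id=2 (Uma) at level 0.
Iteration 1: rows with manager_id in {2} -> Grace (id 3, level 1), Judy (id 4, level 1), Nina (id 5, level 1), Mona (id 13, level 1).
Iteration 2: rows with manager_id in {3,4,5,13} -> Bob (id 6, level 2), Dave (id 7, level 2).
Iteration 3: level < 2 fails for all current rows; recursion stops.
Total rows emitted: 7.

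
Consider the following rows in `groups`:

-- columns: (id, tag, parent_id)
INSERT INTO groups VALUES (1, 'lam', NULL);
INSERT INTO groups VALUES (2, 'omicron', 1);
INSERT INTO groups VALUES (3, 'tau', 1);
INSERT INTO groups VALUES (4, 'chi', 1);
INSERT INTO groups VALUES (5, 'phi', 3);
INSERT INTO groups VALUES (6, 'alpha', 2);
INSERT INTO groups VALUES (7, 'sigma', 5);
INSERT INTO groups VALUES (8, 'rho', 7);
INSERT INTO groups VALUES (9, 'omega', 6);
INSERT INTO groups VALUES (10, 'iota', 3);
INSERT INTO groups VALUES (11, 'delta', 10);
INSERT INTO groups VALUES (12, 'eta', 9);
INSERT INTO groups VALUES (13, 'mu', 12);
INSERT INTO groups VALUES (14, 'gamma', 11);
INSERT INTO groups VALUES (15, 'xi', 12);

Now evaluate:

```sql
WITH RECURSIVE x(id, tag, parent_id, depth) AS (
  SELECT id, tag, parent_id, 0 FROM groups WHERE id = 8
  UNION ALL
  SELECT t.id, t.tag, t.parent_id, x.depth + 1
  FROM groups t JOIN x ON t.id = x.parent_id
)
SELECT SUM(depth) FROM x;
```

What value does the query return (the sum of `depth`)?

10

Base: id=8 (rho), parent_id=7, depth 0.
Iteration 1: join on id=7 -> sigma (id 7, parent_id=5, depth 1).
Iteration 2: join on id=5 -> phi (id 5, parent_id=3, depth 2).
Iteration 3: join on id=3 -> tau (id 3, parent_id=1, depth 3).
Iteration 4: join on id=1 -> lam (id 1, parent_id=NULL, depth 4).
Iteration 5: parent_id is NULL; no match; recursion stops.
SUM(depth) = 0 + 1 + 2 + 3 + 4 = 10.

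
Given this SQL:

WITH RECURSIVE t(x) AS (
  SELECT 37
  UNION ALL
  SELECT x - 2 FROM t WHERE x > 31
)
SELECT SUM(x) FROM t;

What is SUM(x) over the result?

Base: x=37.
Iteration 1: 37 > 31 holds -> x = 37 - 2 = 35.
Iteration 2: 35 > 31 holds -> x = 35 - 2 = 33.
Iteration 3: 33 > 31 holds -> x = 33 - 2 = 31.
Iteration 4: 31 > 31 fails; recursion stops.
SUM(x) = 37 + 35 + 33 + 31 = 136.

136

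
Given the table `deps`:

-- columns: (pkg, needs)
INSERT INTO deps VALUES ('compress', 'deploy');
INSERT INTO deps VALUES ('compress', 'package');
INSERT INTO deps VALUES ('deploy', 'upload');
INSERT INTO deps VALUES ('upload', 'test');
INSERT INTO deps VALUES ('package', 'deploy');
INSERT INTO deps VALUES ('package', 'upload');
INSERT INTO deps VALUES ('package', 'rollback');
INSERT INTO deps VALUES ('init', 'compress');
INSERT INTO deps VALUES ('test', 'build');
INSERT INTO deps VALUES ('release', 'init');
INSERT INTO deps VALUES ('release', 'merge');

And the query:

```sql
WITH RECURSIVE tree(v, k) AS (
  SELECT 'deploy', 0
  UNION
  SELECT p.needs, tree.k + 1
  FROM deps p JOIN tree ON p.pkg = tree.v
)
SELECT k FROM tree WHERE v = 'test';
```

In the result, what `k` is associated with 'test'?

Base: (deploy, k=0).
Iteration 1: edges from {deploy} -> (upload, k=1).
Iteration 2: edges from {upload} -> (test, k=2).
Iteration 3: edges from {test} -> (build, k=3).
Iteration 4: no outgoing edges from {build}; recursion stops.

2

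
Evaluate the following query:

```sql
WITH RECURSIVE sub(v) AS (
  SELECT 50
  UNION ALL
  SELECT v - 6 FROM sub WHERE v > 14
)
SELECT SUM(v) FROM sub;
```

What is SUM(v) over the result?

224

Base: v=50.
Iteration 1: 50 > 14 holds -> v = 50 - 6 = 44.
Iteration 2: 44 > 14 holds -> v = 44 - 6 = 38.
Iteration 3: 38 > 14 holds -> v = 38 - 6 = 32.
Iteration 4: 32 > 14 holds -> v = 32 - 6 = 26.
Iteration 5: 26 > 14 holds -> v = 26 - 6 = 20.
Iteration 6: 20 > 14 holds -> v = 20 - 6 = 14.
Iteration 7: 14 > 14 fails; recursion stops.
SUM(v) = 50 + 44 + 38 + 32 + 26 + 20 + 14 = 224.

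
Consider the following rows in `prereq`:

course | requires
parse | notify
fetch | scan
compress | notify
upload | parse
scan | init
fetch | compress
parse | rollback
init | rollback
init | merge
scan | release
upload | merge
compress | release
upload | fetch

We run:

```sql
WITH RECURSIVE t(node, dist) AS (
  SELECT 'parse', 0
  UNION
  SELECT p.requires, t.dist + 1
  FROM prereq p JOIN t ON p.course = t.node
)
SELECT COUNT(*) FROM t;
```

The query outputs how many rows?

Base: (parse, dist=0).
Iteration 1: edges from {parse} -> (notify, dist=1), (rollback, dist=1).
Iteration 2: no outgoing edges from {notify,rollback}; recursion stops.
Total rows emitted: 3.

3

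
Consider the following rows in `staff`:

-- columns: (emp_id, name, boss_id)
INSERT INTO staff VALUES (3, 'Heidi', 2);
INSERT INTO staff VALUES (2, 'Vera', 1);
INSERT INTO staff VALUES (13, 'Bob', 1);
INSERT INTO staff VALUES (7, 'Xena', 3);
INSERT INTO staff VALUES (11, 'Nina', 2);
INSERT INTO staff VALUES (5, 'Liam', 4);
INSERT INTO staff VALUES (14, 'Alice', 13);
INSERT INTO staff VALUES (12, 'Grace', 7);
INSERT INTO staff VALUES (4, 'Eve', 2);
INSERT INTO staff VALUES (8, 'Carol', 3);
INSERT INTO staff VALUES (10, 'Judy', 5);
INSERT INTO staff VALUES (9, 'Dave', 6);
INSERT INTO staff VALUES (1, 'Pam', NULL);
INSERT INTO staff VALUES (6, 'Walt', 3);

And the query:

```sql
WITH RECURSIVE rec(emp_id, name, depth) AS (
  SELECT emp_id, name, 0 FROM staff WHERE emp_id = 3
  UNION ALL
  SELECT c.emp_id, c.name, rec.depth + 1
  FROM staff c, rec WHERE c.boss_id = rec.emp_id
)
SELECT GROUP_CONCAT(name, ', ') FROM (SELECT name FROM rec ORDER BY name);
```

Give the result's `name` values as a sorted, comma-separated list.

Carol, Dave, Grace, Heidi, Walt, Xena

Base: emp_id=3 (Heidi) at depth 0.
Iteration 1: rows with boss_id in {3} -> Walt (id 6, depth 1), Xena (id 7, depth 1), Carol (id 8, depth 1).
Iteration 2: rows with boss_id in {6,7,8} -> Dave (id 9, depth 2), Grace (id 12, depth 2).
Iteration 3: no rows with boss_id in {9,12}; recursion stops.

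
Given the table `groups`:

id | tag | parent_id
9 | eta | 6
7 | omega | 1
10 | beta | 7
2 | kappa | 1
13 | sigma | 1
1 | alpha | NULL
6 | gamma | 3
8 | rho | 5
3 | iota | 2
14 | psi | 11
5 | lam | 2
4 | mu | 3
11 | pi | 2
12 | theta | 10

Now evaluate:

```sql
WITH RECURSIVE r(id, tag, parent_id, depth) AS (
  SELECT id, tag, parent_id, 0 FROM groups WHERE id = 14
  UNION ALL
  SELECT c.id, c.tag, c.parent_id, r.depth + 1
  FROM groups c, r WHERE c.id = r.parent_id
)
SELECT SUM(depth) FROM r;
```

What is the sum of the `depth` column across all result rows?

6

Base: id=14 (psi), parent_id=11, depth 0.
Iteration 1: join on id=11 -> pi (id 11, parent_id=2, depth 1).
Iteration 2: join on id=2 -> kappa (id 2, parent_id=1, depth 2).
Iteration 3: join on id=1 -> alpha (id 1, parent_id=NULL, depth 3).
Iteration 4: parent_id is NULL; no match; recursion stops.
SUM(depth) = 0 + 1 + 2 + 3 = 6.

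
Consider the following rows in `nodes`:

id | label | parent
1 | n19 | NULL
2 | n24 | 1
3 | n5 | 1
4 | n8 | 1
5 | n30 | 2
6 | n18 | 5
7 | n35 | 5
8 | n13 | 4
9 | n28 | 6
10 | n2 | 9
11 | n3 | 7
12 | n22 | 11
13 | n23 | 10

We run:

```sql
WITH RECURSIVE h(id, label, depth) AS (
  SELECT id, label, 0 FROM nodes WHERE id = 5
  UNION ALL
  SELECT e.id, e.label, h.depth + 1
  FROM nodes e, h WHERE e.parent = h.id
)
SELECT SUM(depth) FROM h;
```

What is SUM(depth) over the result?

Base: id=5 (n30) at depth 0.
Iteration 1: rows with parent in {5} -> n18 (id 6, depth 1), n35 (id 7, depth 1).
Iteration 2: rows with parent in {6,7} -> n28 (id 9, depth 2), n3 (id 11, depth 2).
Iteration 3: rows with parent in {9,11} -> n2 (id 10, depth 3), n22 (id 12, depth 3).
Iteration 4: rows with parent in {10,12} -> n23 (id 13, depth 4).
Iteration 5: no rows with parent in {13}; recursion stops.
SUM(depth) = 0 + 1 + 1 + 2 + 2 + 3 + 3 + 4 = 16.

16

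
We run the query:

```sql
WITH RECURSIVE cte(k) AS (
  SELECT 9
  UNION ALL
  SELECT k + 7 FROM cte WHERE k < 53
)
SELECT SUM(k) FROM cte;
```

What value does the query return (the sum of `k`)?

Base: k=9.
Iteration 1: 9 < 53 holds -> k = 9 + 7 = 16.
Iteration 2: 16 < 53 holds -> k = 16 + 7 = 23.
Iteration 3: 23 < 53 holds -> k = 23 + 7 = 30.
Iteration 4: 30 < 53 holds -> k = 30 + 7 = 37.
Iteration 5: 37 < 53 holds -> k = 37 + 7 = 44.
Iteration 6: 44 < 53 holds -> k = 44 + 7 = 51.
Iteration 7: 51 < 53 holds -> k = 51 + 7 = 58.
Iteration 8: 58 < 53 fails; recursion stops.
SUM(k) = 9 + 16 + 23 + 30 + 37 + 44 + 51 + 58 = 268.

268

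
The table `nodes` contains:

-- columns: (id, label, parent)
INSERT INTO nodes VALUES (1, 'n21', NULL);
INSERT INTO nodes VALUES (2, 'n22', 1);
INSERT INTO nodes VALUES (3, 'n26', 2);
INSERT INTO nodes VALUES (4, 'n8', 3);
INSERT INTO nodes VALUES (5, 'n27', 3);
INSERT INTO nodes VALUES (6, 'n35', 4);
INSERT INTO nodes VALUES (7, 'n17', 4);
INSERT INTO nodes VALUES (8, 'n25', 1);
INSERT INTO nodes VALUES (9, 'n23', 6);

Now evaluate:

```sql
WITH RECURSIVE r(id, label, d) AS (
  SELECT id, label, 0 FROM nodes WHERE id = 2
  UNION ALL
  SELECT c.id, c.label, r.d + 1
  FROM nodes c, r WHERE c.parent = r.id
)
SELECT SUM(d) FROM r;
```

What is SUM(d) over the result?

15

Base: id=2 (n22) at d 0.
Iteration 1: rows with parent in {2} -> n26 (id 3, d 1).
Iteration 2: rows with parent in {3} -> n8 (id 4, d 2), n27 (id 5, d 2).
Iteration 3: rows with parent in {4,5} -> n35 (id 6, d 3), n17 (id 7, d 3).
Iteration 4: rows with parent in {6,7} -> n23 (id 9, d 4).
Iteration 5: no rows with parent in {9}; recursion stops.
SUM(d) = 0 + 1 + 2 + 2 + 3 + 3 + 4 = 15.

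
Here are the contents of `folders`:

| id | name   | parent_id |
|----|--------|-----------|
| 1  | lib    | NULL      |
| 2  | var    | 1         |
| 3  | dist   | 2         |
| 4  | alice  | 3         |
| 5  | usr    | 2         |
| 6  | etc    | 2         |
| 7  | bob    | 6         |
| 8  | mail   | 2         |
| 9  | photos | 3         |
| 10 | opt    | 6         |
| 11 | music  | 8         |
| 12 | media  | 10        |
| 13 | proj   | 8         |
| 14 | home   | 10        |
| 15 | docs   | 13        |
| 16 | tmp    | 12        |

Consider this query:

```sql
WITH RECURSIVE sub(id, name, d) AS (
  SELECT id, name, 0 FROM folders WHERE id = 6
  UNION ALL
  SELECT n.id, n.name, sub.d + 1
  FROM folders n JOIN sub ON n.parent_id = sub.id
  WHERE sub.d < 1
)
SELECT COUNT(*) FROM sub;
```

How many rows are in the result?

Base: id=6 (etc) at d 0.
Iteration 1: rows with parent_id in {6} -> bob (id 7, d 1), opt (id 10, d 1).
Iteration 2: d < 1 fails for all current rows; recursion stops.
Total rows emitted: 3.

3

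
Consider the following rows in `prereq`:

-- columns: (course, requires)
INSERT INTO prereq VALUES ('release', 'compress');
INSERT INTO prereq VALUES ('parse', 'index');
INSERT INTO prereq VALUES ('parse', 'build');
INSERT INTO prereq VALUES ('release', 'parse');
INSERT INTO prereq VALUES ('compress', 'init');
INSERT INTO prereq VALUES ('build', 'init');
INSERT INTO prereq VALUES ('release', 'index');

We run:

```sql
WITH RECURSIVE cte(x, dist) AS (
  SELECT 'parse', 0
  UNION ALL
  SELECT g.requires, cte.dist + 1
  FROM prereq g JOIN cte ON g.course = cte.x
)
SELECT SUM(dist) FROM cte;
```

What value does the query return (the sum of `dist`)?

Base: (parse, dist=0).
Iteration 1: edges from {parse} -> (build, dist=1), (index, dist=1).
Iteration 2: edges from {build,index} -> (init, dist=2).
Iteration 3: no outgoing edges from {init}; recursion stops.
SUM(dist) = 0 + 1 + 1 + 2 = 4.

4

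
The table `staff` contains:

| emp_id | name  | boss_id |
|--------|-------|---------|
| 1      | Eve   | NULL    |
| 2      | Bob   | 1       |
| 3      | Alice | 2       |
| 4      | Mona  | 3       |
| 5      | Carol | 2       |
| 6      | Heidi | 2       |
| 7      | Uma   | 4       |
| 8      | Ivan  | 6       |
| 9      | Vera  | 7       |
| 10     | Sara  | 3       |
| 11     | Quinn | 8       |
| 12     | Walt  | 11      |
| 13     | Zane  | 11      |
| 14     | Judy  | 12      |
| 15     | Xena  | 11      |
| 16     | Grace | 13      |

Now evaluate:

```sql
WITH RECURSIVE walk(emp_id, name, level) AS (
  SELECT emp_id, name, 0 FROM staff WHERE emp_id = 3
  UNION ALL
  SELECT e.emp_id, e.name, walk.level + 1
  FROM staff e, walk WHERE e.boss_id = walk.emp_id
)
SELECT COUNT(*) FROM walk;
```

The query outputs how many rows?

5

Base: emp_id=3 (Alice) at level 0.
Iteration 1: rows with boss_id in {3} -> Mona (id 4, level 1), Sara (id 10, level 1).
Iteration 2: rows with boss_id in {4,10} -> Uma (id 7, level 2).
Iteration 3: rows with boss_id in {7} -> Vera (id 9, level 3).
Iteration 4: no rows with boss_id in {9}; recursion stops.
Total rows emitted: 5.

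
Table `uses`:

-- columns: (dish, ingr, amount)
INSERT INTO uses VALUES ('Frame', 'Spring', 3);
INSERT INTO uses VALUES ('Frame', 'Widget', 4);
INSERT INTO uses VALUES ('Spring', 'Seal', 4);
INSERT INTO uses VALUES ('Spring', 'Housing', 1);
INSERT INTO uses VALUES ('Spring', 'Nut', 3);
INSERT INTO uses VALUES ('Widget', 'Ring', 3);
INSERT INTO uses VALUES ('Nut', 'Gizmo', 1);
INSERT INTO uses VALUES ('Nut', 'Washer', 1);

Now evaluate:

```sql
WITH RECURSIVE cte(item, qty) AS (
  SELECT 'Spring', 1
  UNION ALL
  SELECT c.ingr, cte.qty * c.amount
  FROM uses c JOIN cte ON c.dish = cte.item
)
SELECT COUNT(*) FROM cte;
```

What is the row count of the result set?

6

Base: (Spring, qty=1).
Iteration 1: components of {Spring} -> Housing = 1*1 = 1, Nut = 1*3 = 3, Seal = 1*4 = 4.
Iteration 2: components of {Housing,Nut,Seal} -> Gizmo = 3*1 = 3, Washer = 3*1 = 3.
Iteration 3: no further components; recursion stops.
Total rows emitted: 6.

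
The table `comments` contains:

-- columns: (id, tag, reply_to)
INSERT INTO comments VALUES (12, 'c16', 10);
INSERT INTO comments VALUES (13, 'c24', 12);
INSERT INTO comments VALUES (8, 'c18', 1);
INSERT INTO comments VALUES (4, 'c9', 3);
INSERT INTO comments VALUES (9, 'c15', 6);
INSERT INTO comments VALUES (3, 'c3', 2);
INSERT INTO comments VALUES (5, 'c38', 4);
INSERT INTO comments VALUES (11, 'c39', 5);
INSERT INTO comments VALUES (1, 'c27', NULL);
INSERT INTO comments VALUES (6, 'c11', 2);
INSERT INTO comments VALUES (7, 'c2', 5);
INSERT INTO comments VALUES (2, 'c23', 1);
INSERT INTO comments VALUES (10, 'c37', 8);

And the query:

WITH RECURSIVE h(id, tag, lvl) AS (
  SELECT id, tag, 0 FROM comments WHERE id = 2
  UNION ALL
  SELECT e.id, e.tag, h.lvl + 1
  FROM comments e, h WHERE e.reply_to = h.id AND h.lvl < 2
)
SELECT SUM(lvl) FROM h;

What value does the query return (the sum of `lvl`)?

6

Base: id=2 (c23) at lvl 0.
Iteration 1: rows with reply_to in {2} -> c3 (id 3, lvl 1), c11 (id 6, lvl 1).
Iteration 2: rows with reply_to in {3,6} -> c9 (id 4, lvl 2), c15 (id 9, lvl 2).
Iteration 3: lvl < 2 fails for all current rows; recursion stops.
SUM(lvl) = 0 + 1 + 1 + 2 + 2 = 6.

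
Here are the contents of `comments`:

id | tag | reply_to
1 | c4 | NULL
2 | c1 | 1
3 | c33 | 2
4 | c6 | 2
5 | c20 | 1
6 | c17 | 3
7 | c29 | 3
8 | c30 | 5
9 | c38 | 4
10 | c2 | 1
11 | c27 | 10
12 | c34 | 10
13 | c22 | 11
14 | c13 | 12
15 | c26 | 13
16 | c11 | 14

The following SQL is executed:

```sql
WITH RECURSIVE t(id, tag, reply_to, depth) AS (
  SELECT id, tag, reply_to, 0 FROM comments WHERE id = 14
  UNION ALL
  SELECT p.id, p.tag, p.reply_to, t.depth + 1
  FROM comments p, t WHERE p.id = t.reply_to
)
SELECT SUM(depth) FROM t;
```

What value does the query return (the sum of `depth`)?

Base: id=14 (c13), reply_to=12, depth 0.
Iteration 1: join on id=12 -> c34 (id 12, reply_to=10, depth 1).
Iteration 2: join on id=10 -> c2 (id 10, reply_to=1, depth 2).
Iteration 3: join on id=1 -> c4 (id 1, reply_to=NULL, depth 3).
Iteration 4: reply_to is NULL; no match; recursion stops.
SUM(depth) = 0 + 1 + 2 + 3 = 6.

6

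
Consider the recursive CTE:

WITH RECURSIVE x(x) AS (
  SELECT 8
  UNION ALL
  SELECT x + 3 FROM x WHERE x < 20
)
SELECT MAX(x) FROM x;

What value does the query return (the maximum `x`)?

20

Base: x=8.
Iteration 1: 8 < 20 holds -> x = 8 + 3 = 11.
Iteration 2: 11 < 20 holds -> x = 11 + 3 = 14.
Iteration 3: 14 < 20 holds -> x = 14 + 3 = 17.
Iteration 4: 17 < 20 holds -> x = 17 + 3 = 20.
Iteration 5: 20 < 20 fails; recursion stops.
x values: 8, 11, 14, 17, 20; the maximum is 20.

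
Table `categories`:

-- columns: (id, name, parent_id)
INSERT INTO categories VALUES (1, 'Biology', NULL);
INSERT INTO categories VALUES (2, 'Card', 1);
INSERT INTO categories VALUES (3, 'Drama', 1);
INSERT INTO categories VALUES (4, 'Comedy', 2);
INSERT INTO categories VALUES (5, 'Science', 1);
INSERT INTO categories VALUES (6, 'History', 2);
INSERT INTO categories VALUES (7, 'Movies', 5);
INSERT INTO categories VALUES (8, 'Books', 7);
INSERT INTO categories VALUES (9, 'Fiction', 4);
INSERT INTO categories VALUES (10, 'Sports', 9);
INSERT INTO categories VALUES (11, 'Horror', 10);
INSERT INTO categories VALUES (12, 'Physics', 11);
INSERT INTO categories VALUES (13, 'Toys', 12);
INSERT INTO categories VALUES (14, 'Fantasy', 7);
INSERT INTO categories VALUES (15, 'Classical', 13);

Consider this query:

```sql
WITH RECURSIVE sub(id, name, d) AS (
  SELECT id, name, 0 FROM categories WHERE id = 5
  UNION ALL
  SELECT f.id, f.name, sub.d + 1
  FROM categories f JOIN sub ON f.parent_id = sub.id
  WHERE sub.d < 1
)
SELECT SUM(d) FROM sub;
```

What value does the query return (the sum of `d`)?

Base: id=5 (Science) at d 0.
Iteration 1: rows with parent_id in {5} -> Movies (id 7, d 1).
Iteration 2: d < 1 fails for all current rows; recursion stops.
SUM(d) = 0 + 1 = 1.

1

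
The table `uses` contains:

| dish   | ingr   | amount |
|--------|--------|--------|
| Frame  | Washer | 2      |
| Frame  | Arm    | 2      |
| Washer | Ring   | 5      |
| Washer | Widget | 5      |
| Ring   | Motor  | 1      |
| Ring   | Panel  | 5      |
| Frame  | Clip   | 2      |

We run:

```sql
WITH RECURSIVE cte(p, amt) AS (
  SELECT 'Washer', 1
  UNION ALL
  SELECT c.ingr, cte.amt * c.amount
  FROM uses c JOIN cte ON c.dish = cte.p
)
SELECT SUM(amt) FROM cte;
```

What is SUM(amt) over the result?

41

Base: (Washer, amt=1).
Iteration 1: components of {Washer} -> Ring = 1*5 = 5, Widget = 1*5 = 5.
Iteration 2: components of {Ring,Widget} -> Motor = 5*1 = 5, Panel = 5*5 = 25.
Iteration 3: no further components; recursion stops.
SUM(amt) = 1 + 5 + 5 + 5 + 25 = 41.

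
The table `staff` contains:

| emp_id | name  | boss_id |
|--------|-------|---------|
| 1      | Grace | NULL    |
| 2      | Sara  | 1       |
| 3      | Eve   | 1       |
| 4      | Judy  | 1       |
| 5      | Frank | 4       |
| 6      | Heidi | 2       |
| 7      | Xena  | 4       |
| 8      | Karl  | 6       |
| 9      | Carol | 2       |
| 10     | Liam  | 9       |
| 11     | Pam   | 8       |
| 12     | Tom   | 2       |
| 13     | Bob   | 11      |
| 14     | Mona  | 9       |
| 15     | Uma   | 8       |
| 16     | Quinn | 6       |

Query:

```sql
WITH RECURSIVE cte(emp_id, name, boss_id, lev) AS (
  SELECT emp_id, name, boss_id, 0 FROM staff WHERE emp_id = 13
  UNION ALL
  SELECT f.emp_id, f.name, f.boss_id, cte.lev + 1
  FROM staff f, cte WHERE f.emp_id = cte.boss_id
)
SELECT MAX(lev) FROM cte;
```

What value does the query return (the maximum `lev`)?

5

Base: emp_id=13 (Bob), boss_id=11, lev 0.
Iteration 1: join on emp_id=11 -> Pam (id 11, boss_id=8, lev 1).
Iteration 2: join on emp_id=8 -> Karl (id 8, boss_id=6, lev 2).
Iteration 3: join on emp_id=6 -> Heidi (id 6, boss_id=2, lev 3).
Iteration 4: join on emp_id=2 -> Sara (id 2, boss_id=1, lev 4).
Iteration 5: join on emp_id=1 -> Grace (id 1, boss_id=NULL, lev 5).
Iteration 6: boss_id is NULL; no match; recursion stops.
lev values: 0, 1, 2, 3, 4, 5; the maximum is 5.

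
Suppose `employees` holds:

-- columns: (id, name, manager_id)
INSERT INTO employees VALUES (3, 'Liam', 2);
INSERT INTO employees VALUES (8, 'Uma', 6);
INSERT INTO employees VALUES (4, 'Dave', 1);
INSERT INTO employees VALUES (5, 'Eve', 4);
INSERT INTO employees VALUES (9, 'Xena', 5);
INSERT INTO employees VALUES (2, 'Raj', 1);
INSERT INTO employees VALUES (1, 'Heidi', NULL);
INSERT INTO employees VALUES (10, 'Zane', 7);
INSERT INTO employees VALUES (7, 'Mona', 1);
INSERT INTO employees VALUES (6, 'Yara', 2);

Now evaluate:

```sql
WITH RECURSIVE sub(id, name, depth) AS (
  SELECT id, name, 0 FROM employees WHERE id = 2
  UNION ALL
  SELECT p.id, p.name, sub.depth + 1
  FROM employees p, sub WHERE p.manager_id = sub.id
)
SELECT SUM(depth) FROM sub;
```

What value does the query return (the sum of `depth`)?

4

Base: id=2 (Raj) at depth 0.
Iteration 1: rows with manager_id in {2} -> Liam (id 3, depth 1), Yara (id 6, depth 1).
Iteration 2: rows with manager_id in {3,6} -> Uma (id 8, depth 2).
Iteration 3: no rows with manager_id in {8}; recursion stops.
SUM(depth) = 0 + 1 + 1 + 2 = 4.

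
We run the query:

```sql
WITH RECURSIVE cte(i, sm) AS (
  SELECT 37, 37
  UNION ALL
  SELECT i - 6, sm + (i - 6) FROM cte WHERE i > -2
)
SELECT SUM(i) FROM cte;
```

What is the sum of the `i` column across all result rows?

Base: i=37, sm=37.
Iteration 1: 37 > -2 holds -> i = 37 - 6 = 31, sm = 37 + 31 = 68.
Iteration 2: 31 > -2 holds -> i = 31 - 6 = 25, sm = 68 + 25 = 93.
Iteration 3: 25 > -2 holds -> i = 25 - 6 = 19, sm = 93 + 19 = 112.
Iteration 4: 19 > -2 holds -> i = 19 - 6 = 13, sm = 112 + 13 = 125.
Iteration 5: 13 > -2 holds -> i = 13 - 6 = 7, sm = 125 + 7 = 132.
Iteration 6: 7 > -2 holds -> i = 7 - 6 = 1, sm = 132 + 1 = 133.
Iteration 7: 1 > -2 holds -> i = 1 - 6 = -5, sm = 133 + -5 = 128.
Iteration 8: -5 > -2 fails; recursion stops.
SUM(i) = 37 + 31 + 25 + 19 + 13 + 7 + 1 + -5 = 128.

128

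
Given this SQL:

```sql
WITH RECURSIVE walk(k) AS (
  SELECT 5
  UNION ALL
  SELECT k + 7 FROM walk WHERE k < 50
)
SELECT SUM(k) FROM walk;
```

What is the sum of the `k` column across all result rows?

236

Base: k=5.
Iteration 1: 5 < 50 holds -> k = 5 + 7 = 12.
Iteration 2: 12 < 50 holds -> k = 12 + 7 = 19.
Iteration 3: 19 < 50 holds -> k = 19 + 7 = 26.
Iteration 4: 26 < 50 holds -> k = 26 + 7 = 33.
Iteration 5: 33 < 50 holds -> k = 33 + 7 = 40.
Iteration 6: 40 < 50 holds -> k = 40 + 7 = 47.
Iteration 7: 47 < 50 holds -> k = 47 + 7 = 54.
Iteration 8: 54 < 50 fails; recursion stops.
SUM(k) = 5 + 12 + 19 + 26 + 33 + 40 + 47 + 54 = 236.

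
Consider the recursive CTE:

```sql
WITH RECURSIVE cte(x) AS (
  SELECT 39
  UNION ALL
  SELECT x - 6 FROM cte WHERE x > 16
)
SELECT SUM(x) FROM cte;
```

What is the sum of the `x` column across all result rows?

Base: x=39.
Iteration 1: 39 > 16 holds -> x = 39 - 6 = 33.
Iteration 2: 33 > 16 holds -> x = 33 - 6 = 27.
Iteration 3: 27 > 16 holds -> x = 27 - 6 = 21.
Iteration 4: 21 > 16 holds -> x = 21 - 6 = 15.
Iteration 5: 15 > 16 fails; recursion stops.
SUM(x) = 39 + 33 + 27 + 21 + 15 = 135.

135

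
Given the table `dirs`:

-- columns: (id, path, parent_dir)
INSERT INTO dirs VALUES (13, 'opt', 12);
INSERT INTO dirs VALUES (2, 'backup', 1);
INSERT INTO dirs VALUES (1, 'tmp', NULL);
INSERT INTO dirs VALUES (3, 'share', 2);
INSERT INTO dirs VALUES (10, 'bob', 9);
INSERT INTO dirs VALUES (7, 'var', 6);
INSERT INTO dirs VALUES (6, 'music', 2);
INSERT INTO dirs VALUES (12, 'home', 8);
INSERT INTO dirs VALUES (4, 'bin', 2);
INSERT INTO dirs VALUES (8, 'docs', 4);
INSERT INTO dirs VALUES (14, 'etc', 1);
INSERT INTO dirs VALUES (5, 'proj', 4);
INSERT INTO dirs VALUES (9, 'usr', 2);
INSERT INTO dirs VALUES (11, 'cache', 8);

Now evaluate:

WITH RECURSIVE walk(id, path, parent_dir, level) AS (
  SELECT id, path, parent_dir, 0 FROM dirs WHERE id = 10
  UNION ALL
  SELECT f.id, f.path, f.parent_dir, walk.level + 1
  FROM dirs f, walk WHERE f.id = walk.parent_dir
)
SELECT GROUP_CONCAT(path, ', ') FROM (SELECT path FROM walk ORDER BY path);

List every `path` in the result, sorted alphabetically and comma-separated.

Base: id=10 (bob), parent_dir=9, level 0.
Iteration 1: join on id=9 -> usr (id 9, parent_dir=2, level 1).
Iteration 2: join on id=2 -> backup (id 2, parent_dir=1, level 2).
Iteration 3: join on id=1 -> tmp (id 1, parent_dir=NULL, level 3).
Iteration 4: parent_dir is NULL; no match; recursion stops.

backup, bob, tmp, usr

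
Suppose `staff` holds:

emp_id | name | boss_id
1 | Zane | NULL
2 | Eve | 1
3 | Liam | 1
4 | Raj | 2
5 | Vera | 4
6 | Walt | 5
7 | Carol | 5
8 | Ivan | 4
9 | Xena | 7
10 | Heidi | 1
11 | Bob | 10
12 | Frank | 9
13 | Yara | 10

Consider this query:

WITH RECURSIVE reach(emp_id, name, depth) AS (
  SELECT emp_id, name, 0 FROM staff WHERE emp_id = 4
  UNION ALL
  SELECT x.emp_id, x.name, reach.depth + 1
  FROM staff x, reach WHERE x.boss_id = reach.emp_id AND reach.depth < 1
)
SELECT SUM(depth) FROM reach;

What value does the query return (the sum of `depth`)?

2

Base: emp_id=4 (Raj) at depth 0.
Iteration 1: rows with boss_id in {4} -> Vera (id 5, depth 1), Ivan (id 8, depth 1).
Iteration 2: depth < 1 fails for all current rows; recursion stops.
SUM(depth) = 0 + 1 + 1 = 2.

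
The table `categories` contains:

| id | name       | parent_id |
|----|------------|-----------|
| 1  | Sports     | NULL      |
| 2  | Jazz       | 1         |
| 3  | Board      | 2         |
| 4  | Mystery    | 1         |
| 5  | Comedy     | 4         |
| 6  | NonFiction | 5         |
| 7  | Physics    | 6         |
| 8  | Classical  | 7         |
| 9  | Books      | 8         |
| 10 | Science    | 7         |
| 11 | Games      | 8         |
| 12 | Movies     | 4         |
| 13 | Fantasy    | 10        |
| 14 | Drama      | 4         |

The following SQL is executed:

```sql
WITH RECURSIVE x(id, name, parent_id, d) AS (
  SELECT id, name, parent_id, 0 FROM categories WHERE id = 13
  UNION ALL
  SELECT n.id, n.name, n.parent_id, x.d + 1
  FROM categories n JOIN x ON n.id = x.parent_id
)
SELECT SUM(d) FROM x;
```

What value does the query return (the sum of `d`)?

21

Base: id=13 (Fantasy), parent_id=10, d 0.
Iteration 1: join on id=10 -> Science (id 10, parent_id=7, d 1).
Iteration 2: join on id=7 -> Physics (id 7, parent_id=6, d 2).
Iteration 3: join on id=6 -> NonFiction (id 6, parent_id=5, d 3).
Iteration 4: join on id=5 -> Comedy (id 5, parent_id=4, d 4).
Iteration 5: join on id=4 -> Mystery (id 4, parent_id=1, d 5).
Iteration 6: join on id=1 -> Sports (id 1, parent_id=NULL, d 6).
Iteration 7: parent_id is NULL; no match; recursion stops.
SUM(d) = 0 + 1 + 2 + 3 + 4 + 5 + 6 = 21.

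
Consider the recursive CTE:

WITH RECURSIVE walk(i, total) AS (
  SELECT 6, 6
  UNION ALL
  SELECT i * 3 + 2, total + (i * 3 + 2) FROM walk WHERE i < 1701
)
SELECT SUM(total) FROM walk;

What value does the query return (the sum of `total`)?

Base: i=6, total=6.
Iteration 1: 6 < 1701 holds -> i = 6 * 3 + 2 = 20, total = 6 + 20 = 26.
Iteration 2: 20 < 1701 holds -> i = 20 * 3 + 2 = 62, total = 26 + 62 = 88.
Iteration 3: 62 < 1701 holds -> i = 62 * 3 + 2 = 188, total = 88 + 188 = 276.
Iteration 4: 188 < 1701 holds -> i = 188 * 3 + 2 = 566, total = 276 + 566 = 842.
Iteration 5: 566 < 1701 holds -> i = 566 * 3 + 2 = 1700, total = 842 + 1700 = 2542.
Iteration 6: 1700 < 1701 holds -> i = 1700 * 3 + 2 = 5102, total = 2542 + 5102 = 7644.
Iteration 7: 5102 < 1701 fails; recursion stops.
SUM(total) = 6 + 26 + 88 + 276 + 842 + 2542 + 7644 = 11424.

11424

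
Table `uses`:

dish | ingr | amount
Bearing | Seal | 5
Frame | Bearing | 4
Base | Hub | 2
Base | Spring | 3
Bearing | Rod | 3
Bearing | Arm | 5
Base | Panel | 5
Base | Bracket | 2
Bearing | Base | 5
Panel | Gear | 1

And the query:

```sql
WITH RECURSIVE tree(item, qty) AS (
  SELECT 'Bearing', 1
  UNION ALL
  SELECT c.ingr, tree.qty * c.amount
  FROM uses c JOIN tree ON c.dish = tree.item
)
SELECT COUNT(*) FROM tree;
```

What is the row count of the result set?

Base: (Bearing, qty=1).
Iteration 1: components of {Bearing} -> Arm = 1*5 = 5, Base = 1*5 = 5, Rod = 1*3 = 3, Seal = 1*5 = 5.
Iteration 2: components of {Arm,Base,Rod,Seal} -> Bracket = 5*2 = 10, Hub = 5*2 = 10, Panel = 5*5 = 25, Spring = 5*3 = 15.
Iteration 3: components of {Bracket,Hub,Panel,Spring} -> Gear = 25*1 = 25.
Iteration 4: no further components; recursion stops.
Total rows emitted: 10.

10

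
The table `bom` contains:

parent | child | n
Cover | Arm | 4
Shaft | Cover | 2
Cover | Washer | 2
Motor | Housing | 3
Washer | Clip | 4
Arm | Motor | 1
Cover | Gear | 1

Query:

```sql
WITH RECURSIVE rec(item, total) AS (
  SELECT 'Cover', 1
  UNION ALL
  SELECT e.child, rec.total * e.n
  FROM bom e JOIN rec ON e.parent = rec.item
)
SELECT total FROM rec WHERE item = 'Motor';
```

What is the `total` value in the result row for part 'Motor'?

Base: (Cover, total=1).
Iteration 1: components of {Cover} -> Arm = 1*4 = 4, Gear = 1*1 = 1, Washer = 1*2 = 2.
Iteration 2: components of {Arm,Gear,Washer} -> Clip = 2*4 = 8, Motor = 4*1 = 4.
Iteration 3: components of {Clip,Motor} -> Housing = 4*3 = 12.
Iteration 4: no further components; recursion stops.

4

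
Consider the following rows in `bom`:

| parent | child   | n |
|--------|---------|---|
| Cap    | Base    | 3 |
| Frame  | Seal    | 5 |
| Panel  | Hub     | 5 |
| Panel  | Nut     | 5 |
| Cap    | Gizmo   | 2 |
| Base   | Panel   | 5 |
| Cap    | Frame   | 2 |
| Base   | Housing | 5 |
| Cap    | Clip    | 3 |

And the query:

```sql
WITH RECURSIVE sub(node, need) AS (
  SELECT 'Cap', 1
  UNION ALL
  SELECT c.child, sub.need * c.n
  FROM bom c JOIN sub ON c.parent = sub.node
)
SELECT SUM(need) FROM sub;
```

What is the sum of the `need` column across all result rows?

Base: (Cap, need=1).
Iteration 1: components of {Cap} -> Base = 1*3 = 3, Clip = 1*3 = 3, Frame = 1*2 = 2, Gizmo = 1*2 = 2.
Iteration 2: components of {Base,Clip,Frame,Gizmo} -> Housing = 3*5 = 15, Panel = 3*5 = 15, Seal = 2*5 = 10.
Iteration 3: components of {Housing,Panel,Seal} -> Hub = 15*5 = 75, Nut = 15*5 = 75.
Iteration 4: no further components; recursion stops.
SUM(need) = 1 + 2 + 3 + 2 + 3 + 10 + 15 + 15 + 75 + 75 = 201.

201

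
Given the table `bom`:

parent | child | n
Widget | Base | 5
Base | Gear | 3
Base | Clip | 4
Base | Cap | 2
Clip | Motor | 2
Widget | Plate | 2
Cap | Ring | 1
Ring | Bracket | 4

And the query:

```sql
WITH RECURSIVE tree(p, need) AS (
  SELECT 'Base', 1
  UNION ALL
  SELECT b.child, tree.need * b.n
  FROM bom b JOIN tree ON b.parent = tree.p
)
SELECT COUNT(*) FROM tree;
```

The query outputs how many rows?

Base: (Base, need=1).
Iteration 1: components of {Base} -> Cap = 1*2 = 2, Clip = 1*4 = 4, Gear = 1*3 = 3.
Iteration 2: components of {Cap,Clip,Gear} -> Motor = 4*2 = 8, Ring = 2*1 = 2.
Iteration 3: components of {Motor,Ring} -> Bracket = 2*4 = 8.
Iteration 4: no further components; recursion stops.
Total rows emitted: 7.

7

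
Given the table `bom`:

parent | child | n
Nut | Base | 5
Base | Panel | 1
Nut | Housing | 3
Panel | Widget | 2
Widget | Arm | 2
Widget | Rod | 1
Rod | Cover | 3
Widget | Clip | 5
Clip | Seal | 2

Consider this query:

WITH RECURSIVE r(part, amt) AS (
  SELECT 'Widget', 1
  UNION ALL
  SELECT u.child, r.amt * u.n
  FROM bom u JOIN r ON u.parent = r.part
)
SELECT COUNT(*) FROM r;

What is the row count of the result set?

6

Base: (Widget, amt=1).
Iteration 1: components of {Widget} -> Arm = 1*2 = 2, Clip = 1*5 = 5, Rod = 1*1 = 1.
Iteration 2: components of {Arm,Clip,Rod} -> Cover = 1*3 = 3, Seal = 5*2 = 10.
Iteration 3: no further components; recursion stops.
Total rows emitted: 6.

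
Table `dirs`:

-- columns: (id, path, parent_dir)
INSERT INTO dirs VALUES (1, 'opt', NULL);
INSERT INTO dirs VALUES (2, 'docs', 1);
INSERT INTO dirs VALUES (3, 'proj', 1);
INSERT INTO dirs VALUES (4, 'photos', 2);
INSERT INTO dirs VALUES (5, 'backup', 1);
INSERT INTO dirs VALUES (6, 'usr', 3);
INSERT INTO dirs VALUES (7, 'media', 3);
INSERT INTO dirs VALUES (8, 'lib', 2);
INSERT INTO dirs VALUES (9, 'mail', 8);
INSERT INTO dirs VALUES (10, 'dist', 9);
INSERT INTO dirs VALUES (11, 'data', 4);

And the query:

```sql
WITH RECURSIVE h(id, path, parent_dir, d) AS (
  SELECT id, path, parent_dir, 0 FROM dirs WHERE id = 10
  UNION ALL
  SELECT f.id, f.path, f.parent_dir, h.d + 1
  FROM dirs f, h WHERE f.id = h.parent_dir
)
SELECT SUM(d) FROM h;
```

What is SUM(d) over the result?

10

Base: id=10 (dist), parent_dir=9, d 0.
Iteration 1: join on id=9 -> mail (id 9, parent_dir=8, d 1).
Iteration 2: join on id=8 -> lib (id 8, parent_dir=2, d 2).
Iteration 3: join on id=2 -> docs (id 2, parent_dir=1, d 3).
Iteration 4: join on id=1 -> opt (id 1, parent_dir=NULL, d 4).
Iteration 5: parent_dir is NULL; no match; recursion stops.
SUM(d) = 0 + 1 + 2 + 3 + 4 = 10.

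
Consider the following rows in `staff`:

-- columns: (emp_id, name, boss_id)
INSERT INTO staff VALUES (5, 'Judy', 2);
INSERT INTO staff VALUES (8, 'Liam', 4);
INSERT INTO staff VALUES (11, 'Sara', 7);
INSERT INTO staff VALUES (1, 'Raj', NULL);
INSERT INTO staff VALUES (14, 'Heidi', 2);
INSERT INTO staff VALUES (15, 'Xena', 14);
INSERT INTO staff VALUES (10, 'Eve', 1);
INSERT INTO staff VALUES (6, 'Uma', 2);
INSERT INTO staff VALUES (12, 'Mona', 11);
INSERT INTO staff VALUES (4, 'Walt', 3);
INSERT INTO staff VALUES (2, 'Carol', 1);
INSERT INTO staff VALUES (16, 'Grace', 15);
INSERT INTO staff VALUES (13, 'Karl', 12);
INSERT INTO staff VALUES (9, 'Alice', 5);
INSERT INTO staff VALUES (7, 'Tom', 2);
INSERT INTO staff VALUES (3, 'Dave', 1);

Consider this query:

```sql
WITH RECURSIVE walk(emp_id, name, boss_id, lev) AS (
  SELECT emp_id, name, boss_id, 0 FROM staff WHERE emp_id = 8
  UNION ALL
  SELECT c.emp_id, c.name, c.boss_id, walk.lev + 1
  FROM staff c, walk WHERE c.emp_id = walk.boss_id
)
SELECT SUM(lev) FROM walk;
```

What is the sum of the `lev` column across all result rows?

6

Base: emp_id=8 (Liam), boss_id=4, lev 0.
Iteration 1: join on emp_id=4 -> Walt (id 4, boss_id=3, lev 1).
Iteration 2: join on emp_id=3 -> Dave (id 3, boss_id=1, lev 2).
Iteration 3: join on emp_id=1 -> Raj (id 1, boss_id=NULL, lev 3).
Iteration 4: boss_id is NULL; no match; recursion stops.
SUM(lev) = 0 + 1 + 2 + 3 = 6.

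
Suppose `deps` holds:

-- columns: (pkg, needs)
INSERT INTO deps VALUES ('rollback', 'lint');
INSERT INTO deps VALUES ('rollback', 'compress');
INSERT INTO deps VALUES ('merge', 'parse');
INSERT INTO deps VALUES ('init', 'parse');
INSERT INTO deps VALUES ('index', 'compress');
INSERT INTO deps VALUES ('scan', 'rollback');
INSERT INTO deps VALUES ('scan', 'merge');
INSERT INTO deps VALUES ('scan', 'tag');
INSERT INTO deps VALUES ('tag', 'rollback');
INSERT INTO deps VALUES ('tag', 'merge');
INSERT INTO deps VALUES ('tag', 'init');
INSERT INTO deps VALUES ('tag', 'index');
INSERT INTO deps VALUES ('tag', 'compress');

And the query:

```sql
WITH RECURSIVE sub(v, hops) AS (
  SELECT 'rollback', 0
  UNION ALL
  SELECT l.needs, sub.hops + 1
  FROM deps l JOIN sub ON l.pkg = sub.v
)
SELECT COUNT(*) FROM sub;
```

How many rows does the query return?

3

Base: (rollback, hops=0).
Iteration 1: edges from {rollback} -> (compress, hops=1), (lint, hops=1).
Iteration 2: no outgoing edges from {compress,lint}; recursion stops.
Total rows emitted: 3.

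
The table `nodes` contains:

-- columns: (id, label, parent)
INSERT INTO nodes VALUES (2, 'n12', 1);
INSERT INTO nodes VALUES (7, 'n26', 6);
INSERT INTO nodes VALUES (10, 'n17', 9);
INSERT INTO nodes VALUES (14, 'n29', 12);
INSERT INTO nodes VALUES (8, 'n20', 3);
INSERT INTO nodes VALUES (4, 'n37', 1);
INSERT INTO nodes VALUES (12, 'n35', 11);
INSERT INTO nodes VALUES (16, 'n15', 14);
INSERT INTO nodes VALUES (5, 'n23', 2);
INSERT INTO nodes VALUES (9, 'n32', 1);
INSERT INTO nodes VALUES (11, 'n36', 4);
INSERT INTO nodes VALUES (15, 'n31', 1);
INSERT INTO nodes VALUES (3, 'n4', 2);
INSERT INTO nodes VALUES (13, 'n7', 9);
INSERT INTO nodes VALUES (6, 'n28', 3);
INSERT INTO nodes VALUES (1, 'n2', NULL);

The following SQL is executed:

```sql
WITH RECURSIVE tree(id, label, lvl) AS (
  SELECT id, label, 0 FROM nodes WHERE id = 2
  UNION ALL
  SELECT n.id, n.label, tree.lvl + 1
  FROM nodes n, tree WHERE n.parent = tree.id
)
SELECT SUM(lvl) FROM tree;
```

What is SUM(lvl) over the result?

9

Base: id=2 (n12) at lvl 0.
Iteration 1: rows with parent in {2} -> n4 (id 3, lvl 1), n23 (id 5, lvl 1).
Iteration 2: rows with parent in {3,5} -> n28 (id 6, lvl 2), n20 (id 8, lvl 2).
Iteration 3: rows with parent in {6,8} -> n26 (id 7, lvl 3).
Iteration 4: no rows with parent in {7}; recursion stops.
SUM(lvl) = 0 + 1 + 1 + 2 + 2 + 3 = 9.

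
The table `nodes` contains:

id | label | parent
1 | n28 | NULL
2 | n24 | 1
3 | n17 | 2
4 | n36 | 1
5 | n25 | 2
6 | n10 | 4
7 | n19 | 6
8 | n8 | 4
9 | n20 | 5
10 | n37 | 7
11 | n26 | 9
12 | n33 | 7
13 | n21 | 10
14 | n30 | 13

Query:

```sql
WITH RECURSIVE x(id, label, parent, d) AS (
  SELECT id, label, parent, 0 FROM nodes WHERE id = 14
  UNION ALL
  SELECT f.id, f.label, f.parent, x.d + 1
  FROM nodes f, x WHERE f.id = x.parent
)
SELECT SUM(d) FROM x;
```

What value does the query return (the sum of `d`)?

21

Base: id=14 (n30), parent=13, d 0.
Iteration 1: join on id=13 -> n21 (id 13, parent=10, d 1).
Iteration 2: join on id=10 -> n37 (id 10, parent=7, d 2).
Iteration 3: join on id=7 -> n19 (id 7, parent=6, d 3).
Iteration 4: join on id=6 -> n10 (id 6, parent=4, d 4).
Iteration 5: join on id=4 -> n36 (id 4, parent=1, d 5).
Iteration 6: join on id=1 -> n28 (id 1, parent=NULL, d 6).
Iteration 7: parent is NULL; no match; recursion stops.
SUM(d) = 0 + 1 + 2 + 3 + 4 + 5 + 6 = 21.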